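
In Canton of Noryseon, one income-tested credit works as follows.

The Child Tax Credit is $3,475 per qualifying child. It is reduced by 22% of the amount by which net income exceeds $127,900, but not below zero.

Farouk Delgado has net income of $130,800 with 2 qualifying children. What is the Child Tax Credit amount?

Child Tax Credit: base = 2 × $3,475 = $6,950. 22% of the $2,900 excess over $127,900 is $638; credit = $6,950 − $638 = $6,312.

$6,312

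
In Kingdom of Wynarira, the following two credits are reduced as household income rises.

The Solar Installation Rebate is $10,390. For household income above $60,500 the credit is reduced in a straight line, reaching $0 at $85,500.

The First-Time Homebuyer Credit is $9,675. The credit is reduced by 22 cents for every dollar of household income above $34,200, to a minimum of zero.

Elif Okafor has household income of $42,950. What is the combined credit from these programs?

Solar Installation Rebate: $42,950 is at or below the $60,500 threshold, so the full $10,390 applies.
First-Time Homebuyer Credit: 22% of the $8,750 excess over $34,200 is $1,925; credit = $9,675 − $1,925 = $7,750.
Total: $10,390 + $7,750 = $18,140.

$18,140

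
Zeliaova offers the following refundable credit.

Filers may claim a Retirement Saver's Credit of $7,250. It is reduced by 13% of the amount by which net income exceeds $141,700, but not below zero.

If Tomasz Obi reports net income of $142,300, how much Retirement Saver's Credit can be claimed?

Retirement Saver's Credit: 13% of the $600 excess over $141,700 is $78; credit = $7,250 − $78 = $7,172.

$7,172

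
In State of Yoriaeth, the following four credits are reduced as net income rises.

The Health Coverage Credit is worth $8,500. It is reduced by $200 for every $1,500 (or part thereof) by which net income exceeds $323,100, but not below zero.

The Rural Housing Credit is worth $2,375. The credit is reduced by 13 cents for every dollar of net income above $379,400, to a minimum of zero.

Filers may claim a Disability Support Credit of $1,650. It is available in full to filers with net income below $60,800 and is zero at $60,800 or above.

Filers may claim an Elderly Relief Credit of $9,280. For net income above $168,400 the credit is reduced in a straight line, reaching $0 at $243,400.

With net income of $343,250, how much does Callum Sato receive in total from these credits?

Health Coverage Credit: income exceeds $323,100 by $20,150, which is 14 full-or-partial $1,500 increments; reduction = 14 × $200 = $2,800, leaving $5,700.
Rural Housing Credit: $343,250 is at or below the $379,400 threshold, so the full $2,375 applies.
Disability Support Credit: $343,250 meets or exceeds the $60,800 cutoff, so the credit is $0.
Elderly Relief Credit: $343,250 is at or above $243,400, so the credit is $0.
Total: $5,700 + $2,375 + $0 + $0 = $8,075.

$8,075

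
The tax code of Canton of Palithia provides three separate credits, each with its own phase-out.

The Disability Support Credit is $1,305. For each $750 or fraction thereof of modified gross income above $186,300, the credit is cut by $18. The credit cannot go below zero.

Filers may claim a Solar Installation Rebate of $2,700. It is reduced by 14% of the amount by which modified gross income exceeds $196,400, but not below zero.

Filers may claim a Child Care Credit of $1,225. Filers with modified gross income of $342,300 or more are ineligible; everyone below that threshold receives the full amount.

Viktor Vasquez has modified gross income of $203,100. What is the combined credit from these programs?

Disability Support Credit: income exceeds $186,300 by $16,800, which is 23 full-or-partial $750 increments; reduction = 23 × $18 = $414, leaving $891.
Solar Installation Rebate: 14% of the $6,700 excess over $196,400 is $938; credit = $2,700 − $938 = $1,762.
Child Care Credit: $203,100 is below the $342,300 cutoff, so the full $1,225 applies.
Total: $891 + $1,762 + $1,225 = $3,878.

$3,878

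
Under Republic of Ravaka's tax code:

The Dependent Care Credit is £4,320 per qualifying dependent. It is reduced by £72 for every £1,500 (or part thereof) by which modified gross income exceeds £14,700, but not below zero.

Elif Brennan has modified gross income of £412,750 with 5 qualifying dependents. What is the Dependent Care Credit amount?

Dependent Care Credit: base = 5 × £4,320 = £21,600. income exceeds £14,700 by £398,050, which is 266 full-or-partial £1,500 increments; reduction = 266 × £72 = £19,152, leaving £2,448.

£2,448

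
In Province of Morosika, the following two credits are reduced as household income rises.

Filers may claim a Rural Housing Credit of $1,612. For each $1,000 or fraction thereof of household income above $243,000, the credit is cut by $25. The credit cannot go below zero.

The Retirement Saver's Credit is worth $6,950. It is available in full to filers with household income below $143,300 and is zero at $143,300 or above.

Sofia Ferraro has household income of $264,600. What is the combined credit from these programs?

$1,062

Rural Housing Credit: income exceeds $243,000 by $21,600, which is 22 full-or-partial $1,000 increments; reduction = 22 × $25 = $550, leaving $1,062.
Retirement Saver's Credit: $264,600 meets or exceeds the $143,300 cutoff, so the credit is $0.
Total: $1,062 + $0 = $1,062.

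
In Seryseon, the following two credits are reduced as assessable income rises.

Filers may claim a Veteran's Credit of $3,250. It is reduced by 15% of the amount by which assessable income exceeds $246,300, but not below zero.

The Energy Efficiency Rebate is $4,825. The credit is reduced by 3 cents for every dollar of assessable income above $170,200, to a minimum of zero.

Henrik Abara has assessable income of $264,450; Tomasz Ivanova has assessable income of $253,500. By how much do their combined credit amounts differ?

Henrik ($264,450): Veteran's Credit: 15% of the $18,150 excess over $246,300 is $2,722.50; credit = $3,250 − $2,722.50 = $527.50. Energy Efficiency Rebate: 3% of the $94,250 excess over $170,200 is $2,827.50; credit = $4,825 − $2,827.50 = $1,997.50. total $527.50 + $1,997.50 = $2,525
Tomasz ($253,500): Veteran's Credit: 15% of the $7,200 excess over $246,300 is $1,080; credit = $3,250 − $1,080 = $2,170. Energy Efficiency Rebate: 3% of the $83,300 excess over $170,200 is $2,499; credit = $4,825 − $2,499 = $2,326. total $2,170 + $2,326 = $4,496
Difference: |$2,525 − $4,496| = $1,971.

$1,971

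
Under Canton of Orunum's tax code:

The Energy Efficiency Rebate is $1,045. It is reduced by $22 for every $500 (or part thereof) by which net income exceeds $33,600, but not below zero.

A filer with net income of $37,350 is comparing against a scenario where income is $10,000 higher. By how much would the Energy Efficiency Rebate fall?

At $37,350 — income exceeds $33,600 by $3,750, which is 8 full-or-partial $500 increments; reduction = 8 × $22 = $176, leaving $869.
At $47,350 — income exceeds $33,600 by $13,750, which is 28 full-or-partial $500 increments; reduction = 28 × $22 = $616, leaving $429.
Lost: $869 − $429 = $440.

$440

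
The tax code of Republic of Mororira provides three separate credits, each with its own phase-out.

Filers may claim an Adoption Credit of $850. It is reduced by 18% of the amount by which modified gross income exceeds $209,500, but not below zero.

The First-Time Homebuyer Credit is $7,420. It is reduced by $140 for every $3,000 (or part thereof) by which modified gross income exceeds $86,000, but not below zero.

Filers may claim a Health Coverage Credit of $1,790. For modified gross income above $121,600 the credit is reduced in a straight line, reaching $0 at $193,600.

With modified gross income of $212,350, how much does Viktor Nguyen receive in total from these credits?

Adoption Credit: 18% of the $2,850 excess over $209,500 is $513; credit = $850 − $513 = $337.
First-Time Homebuyer Credit: income exceeds $86,000 by $126,350, which is 43 full-or-partial $3,000 increments; reduction = 43 × $140 = $6,020, leaving $1,400.
Health Coverage Credit: $212,350 is at or above $193,600, so the credit is $0.
Total: $337 + $1,400 + $0 = $1,737.

$1,737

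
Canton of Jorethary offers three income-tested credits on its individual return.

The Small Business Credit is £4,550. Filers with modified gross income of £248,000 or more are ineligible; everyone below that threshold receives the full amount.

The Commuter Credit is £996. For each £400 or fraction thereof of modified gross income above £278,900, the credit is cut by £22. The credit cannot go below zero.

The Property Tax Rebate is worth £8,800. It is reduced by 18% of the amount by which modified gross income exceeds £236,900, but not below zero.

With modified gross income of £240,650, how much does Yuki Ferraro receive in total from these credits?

Small Business Credit: £240,650 is below the £248,000 cutoff, so the full £4,550 applies.
Commuter Credit: £240,650 is at or below the £278,900 threshold, so the full £996 applies.
Property Tax Rebate: 18% of the £3,750 excess over £236,900 is £675; credit = £8,800 − £675 = £8,125.
Total: £4,550 + £996 + £8,125 = £13,671.

£13,671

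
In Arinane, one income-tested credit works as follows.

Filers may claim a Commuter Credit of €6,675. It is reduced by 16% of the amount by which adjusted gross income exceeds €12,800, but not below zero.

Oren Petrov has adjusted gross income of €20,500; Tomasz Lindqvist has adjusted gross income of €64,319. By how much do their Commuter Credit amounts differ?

Oren (€20,500): Commuter Credit: 16% of the €7,700 excess over €12,800 is €1,232; credit = €6,675 − €1,232 = €5,443.
Tomasz (€64,319): Commuter Credit: 16% of the €51,519 excess over €12,800 is €8,243.04 ≥ base, so the credit is €0.
Difference: |€5,443 − €0| = €5,443.

€5,443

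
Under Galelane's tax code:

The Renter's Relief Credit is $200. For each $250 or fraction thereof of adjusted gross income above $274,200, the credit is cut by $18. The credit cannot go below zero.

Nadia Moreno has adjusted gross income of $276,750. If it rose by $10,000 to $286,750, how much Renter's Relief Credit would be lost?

$2

At $276,750 — income exceeds $274,200 by $2,550, which is 11 full-or-partial $250 increments; reduction = 11 × $18 = $198, leaving $2.
At $286,750 — income exceeds $274,200 by $12,550 → 51 increments × $18 = $918 ≥ base, so the credit is $0.
Lost: $2 − $0 = $2.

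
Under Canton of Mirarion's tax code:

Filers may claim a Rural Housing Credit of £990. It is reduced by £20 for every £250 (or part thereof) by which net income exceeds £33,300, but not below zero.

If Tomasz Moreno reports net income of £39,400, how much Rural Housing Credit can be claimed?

£490

Rural Housing Credit: income exceeds £33,300 by £6,100, which is 25 full-or-partial £250 increments; reduction = 25 × £20 = £500, leaving £490.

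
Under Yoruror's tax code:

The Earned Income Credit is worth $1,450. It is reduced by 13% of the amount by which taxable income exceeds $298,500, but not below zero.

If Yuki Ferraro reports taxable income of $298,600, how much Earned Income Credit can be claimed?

$1,437

Earned Income Credit: 13% of the $100 excess over $298,500 is $13; credit = $1,450 − $13 = $1,437.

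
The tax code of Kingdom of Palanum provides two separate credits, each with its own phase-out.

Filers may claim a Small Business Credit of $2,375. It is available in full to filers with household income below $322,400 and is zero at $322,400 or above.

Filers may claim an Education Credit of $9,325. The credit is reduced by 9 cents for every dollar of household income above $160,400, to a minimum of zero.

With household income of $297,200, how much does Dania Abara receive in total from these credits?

Small Business Credit: $297,200 is below the $322,400 cutoff, so the full $2,375 applies.
Education Credit: 9% of the $136,800 excess over $160,400 is $12,312 ≥ base, so the credit is $0.
Total: $2,375 + $0 = $2,375.

$2,375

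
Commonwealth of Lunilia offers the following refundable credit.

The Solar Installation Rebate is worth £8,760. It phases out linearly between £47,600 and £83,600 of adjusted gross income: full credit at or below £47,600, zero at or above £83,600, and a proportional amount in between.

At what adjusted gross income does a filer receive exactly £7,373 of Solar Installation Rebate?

£7,373 is 7,373/8,760 of the full £8,760, so 1,387/8,760 of the £36,000 range has been used: income = £47,600 + £36,000 × 1,387/8,760 = £53,300.

£53,300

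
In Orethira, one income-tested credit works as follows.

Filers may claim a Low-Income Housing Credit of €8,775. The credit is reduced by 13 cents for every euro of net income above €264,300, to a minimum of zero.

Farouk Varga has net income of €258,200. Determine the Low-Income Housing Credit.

€8,775

Low-Income Housing Credit: €258,200 is at or below the €264,300 threshold, so the full €8,775 applies.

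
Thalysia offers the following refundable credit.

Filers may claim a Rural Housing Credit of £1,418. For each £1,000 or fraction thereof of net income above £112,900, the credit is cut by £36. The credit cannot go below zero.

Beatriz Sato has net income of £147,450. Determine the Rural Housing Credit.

Rural Housing Credit: income exceeds £112,900 by £34,550, which is 35 full-or-partial £1,000 increments; reduction = 35 × £36 = £1,260, leaving £158.

£158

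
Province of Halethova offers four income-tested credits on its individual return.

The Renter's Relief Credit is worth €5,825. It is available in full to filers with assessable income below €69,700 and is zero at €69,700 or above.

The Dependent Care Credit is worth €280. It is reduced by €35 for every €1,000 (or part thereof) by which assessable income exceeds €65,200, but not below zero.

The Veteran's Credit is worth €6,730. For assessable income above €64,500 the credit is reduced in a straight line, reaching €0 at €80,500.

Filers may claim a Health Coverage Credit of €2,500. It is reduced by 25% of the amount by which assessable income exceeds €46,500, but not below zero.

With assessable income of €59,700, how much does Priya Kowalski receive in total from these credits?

€12,835

Renter's Relief Credit: €59,700 is below the €69,700 cutoff, so the full €5,825 applies.
Dependent Care Credit: €59,700 is at or below the €65,200 threshold, so the full €280 applies.
Veteran's Credit: €59,700 is at or below the €64,500 threshold, so the full €6,730 applies.
Health Coverage Credit: 25% of the €13,200 excess over €46,500 is €3,300 ≥ base, so the credit is €0.
Total: €5,825 + €280 + €6,730 + €0 = €12,835.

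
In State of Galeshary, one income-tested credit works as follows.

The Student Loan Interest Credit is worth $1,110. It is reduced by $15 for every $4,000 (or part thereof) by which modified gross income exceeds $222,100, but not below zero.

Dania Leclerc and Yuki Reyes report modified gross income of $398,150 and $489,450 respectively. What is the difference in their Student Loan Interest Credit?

$330

Dania ($398,150): Student Loan Interest Credit: income exceeds $222,100 by $176,050, which is 45 full-or-partial $4,000 increments; reduction = 45 × $15 = $675, leaving $435.
Yuki ($489,450): Student Loan Interest Credit: income exceeds $222,100 by $267,350, which is 67 full-or-partial $4,000 increments; reduction = 67 × $15 = $1,005, leaving $105.
Difference: |$435 − $105| = $330.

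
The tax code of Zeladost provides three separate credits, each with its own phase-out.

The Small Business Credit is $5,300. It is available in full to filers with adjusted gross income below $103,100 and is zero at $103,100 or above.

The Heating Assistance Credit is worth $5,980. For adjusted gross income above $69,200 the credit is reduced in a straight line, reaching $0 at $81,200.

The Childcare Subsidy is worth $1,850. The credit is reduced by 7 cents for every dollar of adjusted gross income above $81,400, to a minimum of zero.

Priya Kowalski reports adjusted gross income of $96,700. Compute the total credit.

$6,079

Small Business Credit: $96,700 is below the $103,100 cutoff, so the full $5,300 applies.
Heating Assistance Credit: $96,700 is at or above $81,200, so the credit is $0.
Childcare Subsidy: 7% of the $15,300 excess over $81,400 is $1,071; credit = $1,850 − $1,071 = $779.
Total: $5,300 + $0 + $779 = $6,079.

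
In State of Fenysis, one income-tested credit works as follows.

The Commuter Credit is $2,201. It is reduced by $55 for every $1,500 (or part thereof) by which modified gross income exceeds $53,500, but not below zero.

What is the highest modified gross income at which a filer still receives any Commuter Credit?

$113,500

After 40 increments the reduction is 40 × $55 = $2,200, leaving $1; one more increment wipes it out. Increment 40 ends at excess 40 × $1,500 = $60,000, so the highest qualifying income is $53,500 + $60,000 = $113,500.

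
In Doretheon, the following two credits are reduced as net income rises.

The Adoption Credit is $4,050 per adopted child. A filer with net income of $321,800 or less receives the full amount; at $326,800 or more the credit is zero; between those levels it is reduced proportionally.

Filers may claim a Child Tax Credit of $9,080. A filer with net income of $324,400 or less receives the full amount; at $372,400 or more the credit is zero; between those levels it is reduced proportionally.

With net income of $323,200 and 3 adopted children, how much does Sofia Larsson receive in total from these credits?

Adoption Credit: base = 3 × $4,050 = $12,150. $323,200 is $1,400 into a $5,000 phase-out range, leaving 3,600/5,000 of the credit: $12,150 × 3,600/5,000 = $8,748.
Child Tax Credit: $323,200 is at or below the $324,400 threshold, so the full $9,080 applies.
Total: $8,748 + $9,080 = $17,828.

$17,828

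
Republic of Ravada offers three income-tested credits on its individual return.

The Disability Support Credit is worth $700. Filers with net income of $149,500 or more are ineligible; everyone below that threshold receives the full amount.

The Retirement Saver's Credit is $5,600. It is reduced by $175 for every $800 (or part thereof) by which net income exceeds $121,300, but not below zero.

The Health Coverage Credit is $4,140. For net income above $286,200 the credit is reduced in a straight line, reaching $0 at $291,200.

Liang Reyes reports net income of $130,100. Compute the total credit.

$8,515

Disability Support Credit: $130,100 is below the $149,500 cutoff, so the full $700 applies.
Retirement Saver's Credit: income exceeds $121,300 by $8,800, which is 11 full-or-partial $800 increments; reduction = 11 × $175 = $1,925, leaving $3,675.
Health Coverage Credit: $130,100 is at or below the $286,200 threshold, so the full $4,140 applies.
Total: $700 + $3,675 + $4,140 = $8,515.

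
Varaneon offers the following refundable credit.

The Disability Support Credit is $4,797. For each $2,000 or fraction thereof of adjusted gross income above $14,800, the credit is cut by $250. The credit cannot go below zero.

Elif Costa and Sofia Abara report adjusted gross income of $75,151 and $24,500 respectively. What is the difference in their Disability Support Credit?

$3,547

Elif ($75,151): Disability Support Credit: income exceeds $14,800 by $60,351 → 31 increments × $250 = $7,750 ≥ base, so the credit is $0.
Sofia ($24,500): Disability Support Credit: income exceeds $14,800 by $9,700, which is 5 full-or-partial $2,000 increments; reduction = 5 × $250 = $1,250, leaving $3,547.
Difference: |$0 − $3,547| = $3,547.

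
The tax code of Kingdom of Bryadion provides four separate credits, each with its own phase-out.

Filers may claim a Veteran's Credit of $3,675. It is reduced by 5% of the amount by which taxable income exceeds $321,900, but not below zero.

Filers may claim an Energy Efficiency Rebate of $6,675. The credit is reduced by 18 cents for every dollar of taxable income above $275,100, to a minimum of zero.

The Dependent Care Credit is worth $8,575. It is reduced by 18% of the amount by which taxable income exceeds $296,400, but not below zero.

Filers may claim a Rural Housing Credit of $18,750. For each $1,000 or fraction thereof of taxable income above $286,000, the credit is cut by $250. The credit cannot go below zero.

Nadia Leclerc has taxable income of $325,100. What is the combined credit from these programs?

$15,674

Veteran's Credit: 5% of the $3,200 excess over $321,900 is $160; credit = $3,675 − $160 = $3,515.
Energy Efficiency Rebate: 18% of the $50,000 excess over $275,100 is $9,000 ≥ base, so the credit is $0.
Dependent Care Credit: 18% of the $28,700 excess over $296,400 is $5,166; credit = $8,575 − $5,166 = $3,409.
Rural Housing Credit: income exceeds $286,000 by $39,100, which is 40 full-or-partial $1,000 increments; reduction = 40 × $250 = $10,000, leaving $8,750.
Total: $3,515 + $0 + $3,409 + $8,750 = $15,674.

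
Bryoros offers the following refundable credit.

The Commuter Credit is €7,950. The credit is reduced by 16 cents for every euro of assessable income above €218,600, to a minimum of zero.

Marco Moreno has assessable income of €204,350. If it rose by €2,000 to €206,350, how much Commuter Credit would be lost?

€0

At €204,350 — €204,350 is at or below the €218,600 threshold, so the full €7,950 applies.
At €206,350 — €206,350 is at or below the €218,600 threshold, so the full €7,950 applies.
Lost: €7,950 − €7,950 = €0.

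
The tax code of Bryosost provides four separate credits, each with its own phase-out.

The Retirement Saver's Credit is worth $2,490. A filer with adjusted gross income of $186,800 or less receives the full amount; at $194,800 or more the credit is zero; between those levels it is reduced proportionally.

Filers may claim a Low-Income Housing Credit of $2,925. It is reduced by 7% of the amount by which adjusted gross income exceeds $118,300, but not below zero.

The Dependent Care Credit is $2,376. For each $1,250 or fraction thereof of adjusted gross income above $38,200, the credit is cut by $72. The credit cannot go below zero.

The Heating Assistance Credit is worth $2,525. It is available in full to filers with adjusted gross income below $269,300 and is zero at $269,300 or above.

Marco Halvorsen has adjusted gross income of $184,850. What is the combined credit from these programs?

$5,015

Retirement Saver's Credit: $184,850 is at or below the $186,800 threshold, so the full $2,490 applies.
Low-Income Housing Credit: 7% of the $66,550 excess over $118,300 is $4,658.50 ≥ base, so the credit is $0.
Dependent Care Credit: income exceeds $38,200 by $146,650 → 118 increments × $72 = $8,496 ≥ base, so the credit is $0.
Heating Assistance Credit: $184,850 is below the $269,300 cutoff, so the full $2,525 applies.
Total: $2,490 + $0 + $0 + $2,525 = $5,015.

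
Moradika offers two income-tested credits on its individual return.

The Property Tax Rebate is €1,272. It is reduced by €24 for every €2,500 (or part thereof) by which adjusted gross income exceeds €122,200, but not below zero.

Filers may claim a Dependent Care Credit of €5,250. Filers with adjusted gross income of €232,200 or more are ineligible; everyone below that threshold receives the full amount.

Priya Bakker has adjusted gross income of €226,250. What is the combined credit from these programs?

€5,514

Property Tax Rebate: income exceeds €122,200 by €104,050, which is 42 full-or-partial €2,500 increments; reduction = 42 × €24 = €1,008, leaving €264.
Dependent Care Credit: €226,250 is below the €232,200 cutoff, so the full €5,250 applies.
Total: €264 + €5,250 = €5,514.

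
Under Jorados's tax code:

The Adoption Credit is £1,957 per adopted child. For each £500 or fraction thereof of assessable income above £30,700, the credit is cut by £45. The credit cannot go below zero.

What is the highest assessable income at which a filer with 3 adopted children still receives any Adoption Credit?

£95,700

Full credit = 3 × £1,957 = £5,871.
After 130 increments the reduction is 130 × £45 = £5,850, leaving £21; one more increment wipes it out. Increment 130 ends at excess 130 × £500 = £65,000, so the highest qualifying income is £30,700 + £65,000 = £95,700.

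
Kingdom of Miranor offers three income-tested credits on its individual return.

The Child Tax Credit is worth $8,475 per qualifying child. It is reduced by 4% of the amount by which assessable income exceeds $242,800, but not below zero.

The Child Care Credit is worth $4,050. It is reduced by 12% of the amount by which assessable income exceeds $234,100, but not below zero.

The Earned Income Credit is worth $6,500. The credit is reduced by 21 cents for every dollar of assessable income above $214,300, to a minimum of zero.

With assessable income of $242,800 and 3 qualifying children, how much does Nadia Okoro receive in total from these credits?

$28,946

Child Tax Credit: base = 3 × $8,475 = $25,425. $242,800 is at or below the $242,800 threshold, so the full $25,425 applies.
Child Care Credit: 12% of the $8,700 excess over $234,100 is $1,044; credit = $4,050 − $1,044 = $3,006.
Earned Income Credit: 21% of the $28,500 excess over $214,300 is $5,985; credit = $6,500 − $5,985 = $515.
Total: $25,425 + $3,006 + $515 = $28,946.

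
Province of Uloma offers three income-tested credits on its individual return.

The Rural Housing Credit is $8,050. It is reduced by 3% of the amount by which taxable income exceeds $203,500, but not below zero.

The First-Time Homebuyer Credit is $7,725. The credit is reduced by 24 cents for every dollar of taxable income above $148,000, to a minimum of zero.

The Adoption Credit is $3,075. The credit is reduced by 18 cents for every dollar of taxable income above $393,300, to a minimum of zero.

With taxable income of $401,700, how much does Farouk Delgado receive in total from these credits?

$3,667

Rural Housing Credit: 3% of the $198,200 excess over $203,500 is $5,946; credit = $8,050 − $5,946 = $2,104.
First-Time Homebuyer Credit: 24% of the $253,700 excess over $148,000 is $60,888 ≥ base, so the credit is $0.
Adoption Credit: 18% of the $8,400 excess over $393,300 is $1,512; credit = $3,075 − $1,512 = $1,563.
Total: $2,104 + $0 + $1,563 = $3,667.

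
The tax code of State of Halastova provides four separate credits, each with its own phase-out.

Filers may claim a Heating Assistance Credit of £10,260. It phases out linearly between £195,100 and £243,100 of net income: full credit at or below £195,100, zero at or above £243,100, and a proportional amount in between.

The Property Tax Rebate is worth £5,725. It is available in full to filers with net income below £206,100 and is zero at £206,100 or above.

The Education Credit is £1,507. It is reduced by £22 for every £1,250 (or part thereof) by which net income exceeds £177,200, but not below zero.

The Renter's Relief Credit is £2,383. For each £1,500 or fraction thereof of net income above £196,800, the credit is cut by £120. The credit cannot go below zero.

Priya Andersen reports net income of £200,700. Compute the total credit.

Heating Assistance Credit: £200,700 is £5,600 into a £48,000 phase-out range, leaving 42,400/48,000 of the credit: £10,260 × 42,400/48,000 = £9,063.
Property Tax Rebate: £200,700 is below the £206,100 cutoff, so the full £5,725 applies.
Education Credit: income exceeds £177,200 by £23,500, which is 19 full-or-partial £1,250 increments; reduction = 19 × £22 = £418, leaving £1,089.
Renter's Relief Credit: income exceeds £196,800 by £3,900, which is 3 full-or-partial £1,500 increments; reduction = 3 × £120 = £360, leaving £2,023.
Total: £9,063 + £5,725 + £1,089 + £2,023 = £17,900.

£17,900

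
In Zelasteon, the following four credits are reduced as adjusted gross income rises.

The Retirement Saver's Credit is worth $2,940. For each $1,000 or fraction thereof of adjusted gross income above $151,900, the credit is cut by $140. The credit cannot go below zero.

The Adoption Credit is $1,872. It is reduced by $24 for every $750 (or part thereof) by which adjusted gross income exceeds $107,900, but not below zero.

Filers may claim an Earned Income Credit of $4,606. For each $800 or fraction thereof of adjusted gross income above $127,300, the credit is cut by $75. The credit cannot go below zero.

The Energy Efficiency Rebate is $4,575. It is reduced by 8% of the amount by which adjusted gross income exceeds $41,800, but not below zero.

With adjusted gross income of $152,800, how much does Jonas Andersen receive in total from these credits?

$5,438

Retirement Saver's Credit: income exceeds $151,900 by $900, which is 1 full-or-partial $1,000 increment; reduction = 1 × $140 = $140, leaving $2,800.
Adoption Credit: income exceeds $107,900 by $44,900, which is 60 full-or-partial $750 increments; reduction = 60 × $24 = $1,440, leaving $432.
Earned Income Credit: income exceeds $127,300 by $25,500, which is 32 full-or-partial $800 increments; reduction = 32 × $75 = $2,400, leaving $2,206.
Energy Efficiency Rebate: 8% of the $111,000 excess over $41,800 is $8,880 ≥ base, so the credit is $0.
Total: $2,800 + $432 + $2,206 + $0 = $5,438.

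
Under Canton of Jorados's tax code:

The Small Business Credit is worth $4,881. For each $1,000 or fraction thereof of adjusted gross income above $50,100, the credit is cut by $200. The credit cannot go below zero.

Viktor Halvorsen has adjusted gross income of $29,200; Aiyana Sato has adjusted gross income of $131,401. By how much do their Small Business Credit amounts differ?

Viktor ($29,200): Small Business Credit: $29,200 is at or below the $50,100 threshold, so the full $4,881 applies.
Aiyana ($131,401): Small Business Credit: income exceeds $50,100 by $81,301 → 82 increments × $200 = $16,400 ≥ base, so the credit is $0.
Difference: |$4,881 − $0| = $4,881.

$4,881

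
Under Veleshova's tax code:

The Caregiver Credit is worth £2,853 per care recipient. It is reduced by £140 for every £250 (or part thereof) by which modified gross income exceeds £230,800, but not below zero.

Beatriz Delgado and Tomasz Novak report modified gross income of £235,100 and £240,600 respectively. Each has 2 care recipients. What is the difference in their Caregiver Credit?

£3,080

Beatriz (£235,100): Caregiver Credit: base = 2 × £2,853 = £5,706. income exceeds £230,800 by £4,300, which is 18 full-or-partial £250 increments; reduction = 18 × £140 = £2,520, leaving £3,186.
Tomasz (£240,600): Caregiver Credit: base = 2 × £2,853 = £5,706. income exceeds £230,800 by £9,800, which is 40 full-or-partial £250 increments; reduction = 40 × £140 = £5,600, leaving £106.
Difference: |£3,186 − £106| = £3,080.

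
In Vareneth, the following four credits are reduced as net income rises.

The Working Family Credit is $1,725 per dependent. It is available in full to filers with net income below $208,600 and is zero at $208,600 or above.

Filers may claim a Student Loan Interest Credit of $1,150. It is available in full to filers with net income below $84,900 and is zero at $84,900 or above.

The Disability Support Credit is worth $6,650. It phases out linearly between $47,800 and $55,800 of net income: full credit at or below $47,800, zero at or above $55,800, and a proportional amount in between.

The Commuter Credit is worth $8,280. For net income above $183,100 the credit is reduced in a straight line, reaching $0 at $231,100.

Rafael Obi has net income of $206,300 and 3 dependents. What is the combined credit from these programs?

Working Family Credit: base = 3 × $1,725 = $5,175. $206,300 is below the $208,600 cutoff, so the full $5,175 applies.
Student Loan Interest Credit: $206,300 meets or exceeds the $84,900 cutoff, so the credit is $0.
Disability Support Credit: $206,300 is at or above $55,800, so the credit is $0.
Commuter Credit: $206,300 is $23,200 into a $48,000 phase-out range, leaving 24,800/48,000 of the credit: $8,280 × 24,800/48,000 = $4,278.
Total: $5,175 + $0 + $0 + $4,278 = $9,453.

$9,453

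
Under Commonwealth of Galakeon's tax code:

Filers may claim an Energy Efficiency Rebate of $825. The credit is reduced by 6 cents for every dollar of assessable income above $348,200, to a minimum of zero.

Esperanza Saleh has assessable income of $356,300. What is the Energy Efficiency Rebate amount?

Energy Efficiency Rebate: 6% of the $8,100 excess over $348,200 is $486; credit = $825 − $486 = $339.

$339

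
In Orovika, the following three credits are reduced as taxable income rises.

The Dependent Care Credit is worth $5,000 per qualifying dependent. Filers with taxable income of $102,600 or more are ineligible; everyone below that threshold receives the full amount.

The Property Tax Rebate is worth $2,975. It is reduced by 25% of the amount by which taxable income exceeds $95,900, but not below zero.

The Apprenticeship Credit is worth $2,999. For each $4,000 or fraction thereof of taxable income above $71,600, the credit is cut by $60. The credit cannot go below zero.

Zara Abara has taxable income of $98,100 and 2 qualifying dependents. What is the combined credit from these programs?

Dependent Care Credit: base = 2 × $5,000 = $10,000. $98,100 is below the $102,600 cutoff, so the full $10,000 applies.
Property Tax Rebate: 25% of the $2,200 excess over $95,900 is $550; credit = $2,975 − $550 = $2,425.
Apprenticeship Credit: income exceeds $71,600 by $26,500, which is 7 full-or-partial $4,000 increments; reduction = 7 × $60 = $420, leaving $2,579.
Total: $10,000 + $2,425 + $2,579 = $15,004.

$15,004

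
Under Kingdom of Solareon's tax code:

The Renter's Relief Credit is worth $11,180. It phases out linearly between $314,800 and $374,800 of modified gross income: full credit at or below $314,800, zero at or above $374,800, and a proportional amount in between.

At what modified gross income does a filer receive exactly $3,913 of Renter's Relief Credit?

$353,800

$3,913 is 3,913/11,180 of the full $11,180, so 7,267/11,180 of the $60,000 range has been used: income = $314,800 + $60,000 × 7,267/11,180 = $353,800.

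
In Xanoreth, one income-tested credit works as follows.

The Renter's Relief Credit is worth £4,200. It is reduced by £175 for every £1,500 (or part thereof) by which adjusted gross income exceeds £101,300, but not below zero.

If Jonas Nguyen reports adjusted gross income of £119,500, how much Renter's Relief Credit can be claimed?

Renter's Relief Credit: income exceeds £101,300 by £18,200, which is 13 full-or-partial £1,500 increments; reduction = 13 × £175 = £2,275, leaving £1,925.

£1,925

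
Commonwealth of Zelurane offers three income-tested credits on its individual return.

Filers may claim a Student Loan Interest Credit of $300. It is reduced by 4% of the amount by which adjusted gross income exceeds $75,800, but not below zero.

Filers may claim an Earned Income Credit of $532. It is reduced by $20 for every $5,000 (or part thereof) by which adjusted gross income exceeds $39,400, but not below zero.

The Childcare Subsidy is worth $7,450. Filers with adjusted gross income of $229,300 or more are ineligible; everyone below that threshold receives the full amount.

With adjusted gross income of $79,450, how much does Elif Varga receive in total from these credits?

$7,956

Student Loan Interest Credit: 4% of the $3,650 excess over $75,800 is $146; credit = $300 − $146 = $154.
Earned Income Credit: income exceeds $39,400 by $40,050, which is 9 full-or-partial $5,000 increments; reduction = 9 × $20 = $180, leaving $352.
Childcare Subsidy: $79,450 is below the $229,300 cutoff, so the full $7,450 applies.
Total: $154 + $352 + $7,450 = $7,956.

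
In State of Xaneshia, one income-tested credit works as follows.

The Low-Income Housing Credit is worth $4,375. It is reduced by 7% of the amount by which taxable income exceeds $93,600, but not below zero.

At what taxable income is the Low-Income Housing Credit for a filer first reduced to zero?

The credit falls by 7% of each dollar above $93,600, so it reaches zero when the excess is $4,375 / 7% = $62,500: income = $93,600 + $62,500 = $156,100.

$156,100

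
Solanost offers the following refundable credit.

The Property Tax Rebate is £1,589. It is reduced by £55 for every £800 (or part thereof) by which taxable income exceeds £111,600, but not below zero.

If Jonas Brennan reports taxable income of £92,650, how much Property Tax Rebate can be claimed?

Property Tax Rebate: £92,650 is at or below the £111,600 threshold, so the full £1,589 applies.

£1,589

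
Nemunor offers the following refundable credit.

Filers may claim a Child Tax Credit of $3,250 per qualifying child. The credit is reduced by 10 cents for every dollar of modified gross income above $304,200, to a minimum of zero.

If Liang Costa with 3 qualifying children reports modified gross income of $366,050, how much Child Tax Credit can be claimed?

Child Tax Credit: base = 3 × $3,250 = $9,750. 10% of the $61,850 excess over $304,200 is $6,185; credit = $9,750 − $6,185 = $3,565.

$3,565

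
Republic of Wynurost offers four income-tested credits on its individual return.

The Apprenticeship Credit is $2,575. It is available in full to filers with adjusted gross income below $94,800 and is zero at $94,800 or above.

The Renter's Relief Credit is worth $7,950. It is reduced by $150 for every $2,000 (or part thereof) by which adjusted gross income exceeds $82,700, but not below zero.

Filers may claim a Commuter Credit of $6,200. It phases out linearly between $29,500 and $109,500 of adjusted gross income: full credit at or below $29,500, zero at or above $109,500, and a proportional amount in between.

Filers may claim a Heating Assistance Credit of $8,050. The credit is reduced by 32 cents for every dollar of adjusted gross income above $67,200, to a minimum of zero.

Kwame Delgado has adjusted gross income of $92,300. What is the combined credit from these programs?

$11,126

Apprenticeship Credit: $92,300 is below the $94,800 cutoff, so the full $2,575 applies.
Renter's Relief Credit: income exceeds $82,700 by $9,600, which is 5 full-or-partial $2,000 increments; reduction = 5 × $150 = $750, leaving $7,200.
Commuter Credit: $92,300 is $62,800 into a $80,000 phase-out range, leaving 17,200/80,000 of the credit: $6,200 × 17,200/80,000 = $1,333.
Heating Assistance Credit: 32% of the $25,100 excess over $67,200 is $8,032; credit = $8,050 − $8,032 = $18.
Total: $2,575 + $7,200 + $1,333 + $18 = $11,126.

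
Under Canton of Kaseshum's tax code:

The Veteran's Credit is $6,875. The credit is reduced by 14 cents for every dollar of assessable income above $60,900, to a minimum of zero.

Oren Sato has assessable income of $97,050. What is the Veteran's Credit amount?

$1,814

Veteran's Credit: 14% of the $36,150 excess over $60,900 is $5,061; credit = $6,875 − $5,061 = $1,814.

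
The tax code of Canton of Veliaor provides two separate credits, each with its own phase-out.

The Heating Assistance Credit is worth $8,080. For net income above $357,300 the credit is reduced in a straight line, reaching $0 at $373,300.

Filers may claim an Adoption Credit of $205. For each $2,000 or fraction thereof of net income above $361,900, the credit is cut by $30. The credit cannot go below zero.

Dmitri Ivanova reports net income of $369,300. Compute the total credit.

$2,105

Heating Assistance Credit: $369,300 is $12,000 into a $16,000 phase-out range, leaving 4,000/16,000 of the credit: $8,080 × 4,000/16,000 = $2,020.
Adoption Credit: income exceeds $361,900 by $7,400, which is 4 full-or-partial $2,000 increments; reduction = 4 × $30 = $120, leaving $85.
Total: $2,020 + $85 = $2,105.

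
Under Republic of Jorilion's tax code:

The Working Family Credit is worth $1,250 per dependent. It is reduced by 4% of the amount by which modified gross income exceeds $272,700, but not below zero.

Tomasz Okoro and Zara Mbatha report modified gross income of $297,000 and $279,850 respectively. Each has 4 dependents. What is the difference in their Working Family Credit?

Tomasz ($297,000): Working Family Credit: base = 4 × $1,250 = $5,000. 4% of the $24,300 excess over $272,700 is $972; credit = $5,000 − $972 = $4,028.
Zara ($279,850): Working Family Credit: base = 4 × $1,250 = $5,000. 4% of the $7,150 excess over $272,700 is $286; credit = $5,000 − $286 = $4,714.
Difference: |$4,028 − $4,714| = $686.

$686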